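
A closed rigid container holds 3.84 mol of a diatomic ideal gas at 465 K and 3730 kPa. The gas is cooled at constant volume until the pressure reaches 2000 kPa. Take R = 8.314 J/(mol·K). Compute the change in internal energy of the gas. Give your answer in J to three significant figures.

Constant volume ⇒ W = 0, so Q = ΔU = nCᵥΔT with Cᵥ = 5R/2 = 20.79 J/(mol·K).
At constant V, T₂/T₁ = P₂/P₁ ⇒ ΔT = T₁(P₂/P₁ − 1) = 465·(2000/3730 − 1) = -215.7 K.
ΔU = (3.84)(20.79)(-215.7) = -17214 J.

ΔU ≈ -17200 J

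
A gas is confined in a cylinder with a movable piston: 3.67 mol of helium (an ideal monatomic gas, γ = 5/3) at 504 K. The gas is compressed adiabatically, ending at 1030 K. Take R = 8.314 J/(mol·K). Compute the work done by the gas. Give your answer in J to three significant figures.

W ≈ -24100 J

Adiabatic ⇒ Q = 0, so W_by = −ΔU = nCᵥ(T₁ − T₂).
Cᵥ = 3R/2 = 12.47 J/(mol·K).
W = (3.67)(12.47)(504 − 1030) = -24074 J.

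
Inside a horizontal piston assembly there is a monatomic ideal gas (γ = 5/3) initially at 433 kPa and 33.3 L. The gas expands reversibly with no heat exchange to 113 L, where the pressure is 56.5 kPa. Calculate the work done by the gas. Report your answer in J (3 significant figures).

W ≈ 12100 J

Adiabatic: W = (P₁V₁ − P₂V₂)/(γ − 1) with γ = 5/3.
P₁V₁ = 14419 J, P₂V₂ = 6384 J.
W = (14419 − 6384) / 0.6667 = 12052 J.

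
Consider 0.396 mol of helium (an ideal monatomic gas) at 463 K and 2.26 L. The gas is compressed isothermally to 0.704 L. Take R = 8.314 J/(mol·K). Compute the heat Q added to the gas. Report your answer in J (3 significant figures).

Q ≈ -1780 J

Isothermal ⇒ ΔU = 0, so Q = W = nRT ln(V₂/V₁).
Q = (0.396)(8.314)(463) ln(0.704/2.26) = 1524 × -1.166 = -1778 J.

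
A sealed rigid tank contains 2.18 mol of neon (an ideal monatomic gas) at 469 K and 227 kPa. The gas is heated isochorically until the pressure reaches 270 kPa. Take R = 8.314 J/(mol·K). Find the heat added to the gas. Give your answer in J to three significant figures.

Q ≈ 2420 J

Constant volume ⇒ W = 0, so Q = ΔU = nCᵥΔT with Cᵥ = 3R/2 = 12.47 J/(mol·K).
At constant V, T₂/T₁ = P₂/P₁ ⇒ ΔT = T₁(P₂/P₁ − 1) = 469·(270/227 − 1) = 88.84 K.
ΔU = (2.18)(12.47)(88.84) = 2415 J.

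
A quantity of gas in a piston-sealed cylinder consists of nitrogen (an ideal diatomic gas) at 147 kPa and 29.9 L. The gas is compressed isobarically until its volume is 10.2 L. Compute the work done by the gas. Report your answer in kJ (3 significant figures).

Isobaric: W = P ΔV.
W = (147 kPa)(10.2 − 29.9 L) = (147)(-19.7) = -2896 J.

W ≈ -2.90 kJ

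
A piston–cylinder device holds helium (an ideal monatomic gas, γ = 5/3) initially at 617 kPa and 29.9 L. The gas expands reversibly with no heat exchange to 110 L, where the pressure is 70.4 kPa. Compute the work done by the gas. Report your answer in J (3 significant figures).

W ≈ 16100 J

Adiabatic: W = (P₁V₁ − P₂V₂)/(γ − 1) with γ = 5/3.
P₁V₁ = 18448 J, P₂V₂ = 7744 J.
W = (18448 − 7744) / 0.6667 = 16056 J.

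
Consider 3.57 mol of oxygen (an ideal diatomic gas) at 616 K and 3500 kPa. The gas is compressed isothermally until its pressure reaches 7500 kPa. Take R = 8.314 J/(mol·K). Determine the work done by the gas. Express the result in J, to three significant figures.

W ≈ -13900 J

Isothermal process: W = nRT ln(V₂/V₁) = nRT ln(P₁/P₂).
W = (3.57)(8.314)(616) × ln(3500/7500)
  = 18283 × ln(0.4667) = 18283 × -0.7621
W_by_gas = -13935 J.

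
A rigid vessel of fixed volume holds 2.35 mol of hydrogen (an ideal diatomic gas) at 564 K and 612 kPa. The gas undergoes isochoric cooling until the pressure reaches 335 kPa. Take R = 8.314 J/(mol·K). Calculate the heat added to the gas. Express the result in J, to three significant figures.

Q ≈ -12500 J

Constant volume ⇒ W = 0, so Q = ΔU = nCᵥΔT with Cᵥ = 5R/2 = 20.79 J/(mol·K).
At constant V, T₂/T₁ = P₂/P₁ ⇒ ΔT = T₁(P₂/P₁ − 1) = 564·(335/612 − 1) = -255.3 K.
ΔU = (2.35)(20.79)(-255.3) = -12469 J.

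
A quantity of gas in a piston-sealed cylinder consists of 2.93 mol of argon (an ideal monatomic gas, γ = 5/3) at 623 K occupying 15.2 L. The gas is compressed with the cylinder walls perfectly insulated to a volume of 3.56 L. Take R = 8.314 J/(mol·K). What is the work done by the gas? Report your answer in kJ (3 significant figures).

W ≈ -37.1 kJ

Adiabatic: TV^(γ−1) = const with γ = 5/3.
T₂ = T₁ (V₁/V₂)^(γ−1) = 623 × (15.2/3.56)^0.667 = 623 × 2.632 = 1640 K.
W_by = nCᵥ(T₁ − T₂) = (2.93)(12.47)(623 − 1640) = -37148 J.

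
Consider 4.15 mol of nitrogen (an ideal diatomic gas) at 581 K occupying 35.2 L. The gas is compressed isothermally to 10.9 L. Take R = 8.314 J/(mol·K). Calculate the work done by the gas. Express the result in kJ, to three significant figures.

Isothermal: W = nRT ln(V₂/V₁).
W = (4.15)(8.314)(581) × ln(10.9/35.2)
  = 20046 × -1.172
W_by_gas = -23500 J.

W ≈ -23.5 kJ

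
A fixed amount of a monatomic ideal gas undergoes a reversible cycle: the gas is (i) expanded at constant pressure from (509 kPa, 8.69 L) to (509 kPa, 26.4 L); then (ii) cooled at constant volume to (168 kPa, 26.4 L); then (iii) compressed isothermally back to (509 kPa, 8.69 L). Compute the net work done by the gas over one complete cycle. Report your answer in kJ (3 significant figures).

Leg (i): W = PΔV = (509)(26.4 − 8.69) = 9014 J.
Leg (ii): W = 0.
Leg (iii): W = PᵢVᵢ ln(V_f/Vᵢ) = (4435) ln(8.69/26.4) = -4928 J.
W_net = 9014 − 4928 = 4086 J.

W_net ≈ 4.09 kJ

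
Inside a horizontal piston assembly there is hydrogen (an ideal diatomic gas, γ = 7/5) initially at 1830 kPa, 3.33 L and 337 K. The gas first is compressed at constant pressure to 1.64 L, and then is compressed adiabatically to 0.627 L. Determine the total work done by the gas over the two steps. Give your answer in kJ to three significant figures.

Step 1 (isobaric): W = PΔV = (1830 kPa)(1.64 − 3.33 L) = -3093 J.
After step 1: P = 1830 kPa, V = 1.64 L, T = 166 K.
Step 2 (adiabatic): W = (P₁V₁ − P₂V₂)/(γ−1) = (3001 − 4409)/0.4 = -3519 J.
W_total = -3093 − 3519 = -6612 J.

W_total ≈ -6.61 kJ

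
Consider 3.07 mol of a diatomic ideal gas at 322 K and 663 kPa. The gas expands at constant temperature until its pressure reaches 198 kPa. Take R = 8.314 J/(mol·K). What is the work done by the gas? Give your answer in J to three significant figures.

Isothermal process: W = nRT ln(V₂/V₁) = nRT ln(P₁/P₂).
W = (3.07)(8.314)(322) × ln(663/198)
  = 8219 × ln(3.348) = 8219 × 1.209
W_by_gas = 9932 J.

W ≈ 9930 J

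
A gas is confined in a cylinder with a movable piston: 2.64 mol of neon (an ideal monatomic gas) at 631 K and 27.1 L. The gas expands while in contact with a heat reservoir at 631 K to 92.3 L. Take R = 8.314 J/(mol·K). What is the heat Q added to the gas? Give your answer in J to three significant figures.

Isothermal ⇒ ΔU = 0, so Q = W = nRT ln(V₂/V₁).
Q = (2.64)(8.314)(631) ln(92.3/27.1) = 13850 × 1.226 = 16973 J.

Q ≈ 17000 J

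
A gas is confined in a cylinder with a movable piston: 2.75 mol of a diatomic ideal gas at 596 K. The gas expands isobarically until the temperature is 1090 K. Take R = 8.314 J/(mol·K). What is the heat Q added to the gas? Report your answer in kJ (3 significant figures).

Q ≈ 39.5 kJ

Isobaric: W = nRΔT = (2.75)(8.314)(494) = 11295 J.
ΔU = nCᵥΔT with Cᵥ = 5R/2: ΔU = (2.75)(20.79)(494) = 28236 J.
Q = ΔU + W = 28236 + 11295 = 39531 J.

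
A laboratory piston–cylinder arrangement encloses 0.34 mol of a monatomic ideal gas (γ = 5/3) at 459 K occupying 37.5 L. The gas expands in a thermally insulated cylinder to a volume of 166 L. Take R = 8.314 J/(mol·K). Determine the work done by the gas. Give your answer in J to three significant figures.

W ≈ 1220 J

Adiabatic: TV^(γ−1) = const with γ = 5/3.
T₂ = T₁ (V₁/V₂)^(γ−1) = 459 × (37.5/166)^0.667 = 459 × 0.3709 = 170.3 K.
W_by = nCᵥ(T₁ − T₂) = (0.34)(12.47)(459 − 170.3) = 1224 J.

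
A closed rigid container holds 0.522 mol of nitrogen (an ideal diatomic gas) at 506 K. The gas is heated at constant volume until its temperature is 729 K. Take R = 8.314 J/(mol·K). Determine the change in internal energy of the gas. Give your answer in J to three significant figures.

ΔU ≈ 2420 J

Constant volume ⇒ W = 0, so Q = ΔU = nCᵥΔT with Cᵥ = 5R/2 = 20.79 J/(mol·K).
ΔU = (0.522)(20.79)(729 − 506) = 2419 J.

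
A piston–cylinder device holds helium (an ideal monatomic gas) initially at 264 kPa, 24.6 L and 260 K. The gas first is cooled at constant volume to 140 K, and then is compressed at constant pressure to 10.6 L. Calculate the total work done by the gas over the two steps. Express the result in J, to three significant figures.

W_total ≈ -1990 J

Step 1 (isochoric): W = 0 (constant volume).
After step 1: P = 142.2 kPa (V unchanged).
Step 2 (isobaric): W = PΔV = (142.2 kPa)(10.6 − 24.6 L) = -1990 J.
W_total = 0 − 1990 = -1990 J.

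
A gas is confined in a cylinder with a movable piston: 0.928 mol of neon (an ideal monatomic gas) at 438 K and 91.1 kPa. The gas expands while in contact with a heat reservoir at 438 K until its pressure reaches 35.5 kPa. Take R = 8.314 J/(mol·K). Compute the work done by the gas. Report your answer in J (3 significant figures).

W ≈ 3180 J

Isothermal process: W = nRT ln(V₂/V₁) = nRT ln(P₁/P₂).
W = (0.928)(8.314)(438) × ln(91.1/35.5)
  = 3379 × ln(2.566) = 3379 × 0.9424
W_by_gas = 3185 J.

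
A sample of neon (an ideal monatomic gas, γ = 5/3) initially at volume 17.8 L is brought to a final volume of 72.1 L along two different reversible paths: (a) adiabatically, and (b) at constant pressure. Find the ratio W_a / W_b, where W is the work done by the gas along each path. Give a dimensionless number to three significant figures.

W_a / W_b ≈ 0.298

Path (a) adiabatic: W = P₁V₁(1 − (V₁/V₂)^(γ−1))/(γ−1) → W_a/(P₁V₁) = 0.9097.
Path (b) isobaric: W = P₁(V₂ − V₁) → W_b/(P₁V₁) = 3.051.
W_a / W_b = 0.9097 / 3.051 = 0.2982.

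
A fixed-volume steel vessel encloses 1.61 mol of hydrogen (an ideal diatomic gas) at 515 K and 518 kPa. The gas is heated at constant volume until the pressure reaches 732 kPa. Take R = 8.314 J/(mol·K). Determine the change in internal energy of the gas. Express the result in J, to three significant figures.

Constant volume ⇒ W = 0, so Q = ΔU = nCᵥΔT with Cᵥ = 5R/2 = 20.79 J/(mol·K).
At constant V, T₂/T₁ = P₂/P₁ ⇒ ΔT = T₁(P₂/P₁ − 1) = 515·(732/518 − 1) = 212.8 K.
ΔU = (1.61)(20.79)(212.8) = 7120 J.

ΔU ≈ 7120 J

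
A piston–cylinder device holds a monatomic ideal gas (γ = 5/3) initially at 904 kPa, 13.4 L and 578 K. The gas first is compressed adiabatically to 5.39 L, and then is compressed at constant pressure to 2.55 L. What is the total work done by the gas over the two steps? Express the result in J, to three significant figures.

Step 1 (adiabatic): W = (P₁V₁ − P₂V₂)/(γ−1) = (12114 − 22231)/0.667 = -15175 J.
After step 1: P = 4124 kPa, V = 5.39 L, T = 1061 K.
Step 2 (isobaric): W = PΔV = (4124 kPa)(2.55 − 5.39 L) = -11713 J.
W_total = -15175 − 11713 = -26889 J.

W_total ≈ -26900 J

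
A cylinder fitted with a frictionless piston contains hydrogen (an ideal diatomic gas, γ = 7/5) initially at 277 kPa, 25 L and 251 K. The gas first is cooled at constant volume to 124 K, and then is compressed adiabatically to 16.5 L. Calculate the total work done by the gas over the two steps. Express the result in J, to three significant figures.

W_total ≈ -1550 J

Step 1 (isochoric): W = 0 (constant volume).
After step 1: P = 136.8 kPa (V unchanged).
Step 2 (adiabatic): W = (P₁V₁ − P₂V₂)/(γ−1) = (3421 − 4040)/0.4 = -1546 J.
W_total = 0 − 1546 = -1546 J.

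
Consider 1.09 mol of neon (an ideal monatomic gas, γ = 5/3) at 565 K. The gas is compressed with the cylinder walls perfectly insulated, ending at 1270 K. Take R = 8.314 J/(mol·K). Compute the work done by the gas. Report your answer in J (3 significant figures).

W ≈ -9580 J

Adiabatic ⇒ Q = 0, so W_by = −ΔU = nCᵥ(T₁ − T₂).
Cᵥ = 3R/2 = 12.47 J/(mol·K).
W = (1.09)(12.47)(565 − 1270) = -9583 J.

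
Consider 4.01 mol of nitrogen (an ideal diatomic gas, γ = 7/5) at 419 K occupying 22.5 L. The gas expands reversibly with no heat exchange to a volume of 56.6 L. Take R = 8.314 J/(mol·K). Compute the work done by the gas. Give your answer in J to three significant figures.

Adiabatic: TV^(γ−1) = const with γ = 7/5.
T₂ = T₁ (V₁/V₂)^(γ−1) = 419 × (22.5/56.6)^0.4 = 419 × 0.6914 = 289.7 K.
W_by = nCᵥ(T₁ − T₂) = (4.01)(20.79)(419 − 289.7) = 10776 J.

W ≈ 10800 J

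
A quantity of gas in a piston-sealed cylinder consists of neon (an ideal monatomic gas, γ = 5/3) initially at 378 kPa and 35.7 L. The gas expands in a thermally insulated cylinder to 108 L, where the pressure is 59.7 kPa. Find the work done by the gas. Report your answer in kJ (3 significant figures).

W ≈ 10.6 kJ

Adiabatic: W = (P₁V₁ − P₂V₂)/(γ − 1) with γ = 5/3.
P₁V₁ = 13495 J, P₂V₂ = 6448 J.
W = (13495 − 6448) / 0.6667 = 10570 J.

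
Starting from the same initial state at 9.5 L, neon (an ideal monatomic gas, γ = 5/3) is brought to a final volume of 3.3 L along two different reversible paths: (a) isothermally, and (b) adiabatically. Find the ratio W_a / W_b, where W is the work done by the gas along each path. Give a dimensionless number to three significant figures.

Path (a) isothermal: W = P₁V₁ ln(V₂/V₁) → W_a/(P₁V₁) = -1.057.
Path (b) adiabatic: W = P₁V₁(1 − (V₁/V₂)^(γ−1))/(γ−1) → W_b/(P₁V₁) = -1.536.
W_a / W_b = -1.057 / -1.536 = 0.6886.

W_a / W_b ≈ 0.689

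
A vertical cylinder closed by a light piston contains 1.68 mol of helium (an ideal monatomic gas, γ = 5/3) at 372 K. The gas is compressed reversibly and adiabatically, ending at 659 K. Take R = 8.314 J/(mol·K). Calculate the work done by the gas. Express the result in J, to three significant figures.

Adiabatic ⇒ Q = 0, so W_by = −ΔU = nCᵥ(T₁ − T₂).
Cᵥ = 3R/2 = 12.47 J/(mol·K).
W = (1.68)(12.47)(372 − 659) = -6013 J.

W ≈ -6010 J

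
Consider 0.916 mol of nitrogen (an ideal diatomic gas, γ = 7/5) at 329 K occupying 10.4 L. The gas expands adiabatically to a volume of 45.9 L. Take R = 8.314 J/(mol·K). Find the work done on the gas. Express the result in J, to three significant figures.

W ≈ -2810 J

Adiabatic: TV^(γ−1) = const with γ = 7/5.
T₂ = T₁ (V₁/V₂)^(γ−1) = 329 × (10.4/45.9)^0.4 = 329 × 0.5522 = 181.7 K.
W_by = nCᵥ(T₁ − T₂) = (0.916)(20.79)(329 − 181.7) = 2805 J.
Work on gas = −W_by = -2805 J.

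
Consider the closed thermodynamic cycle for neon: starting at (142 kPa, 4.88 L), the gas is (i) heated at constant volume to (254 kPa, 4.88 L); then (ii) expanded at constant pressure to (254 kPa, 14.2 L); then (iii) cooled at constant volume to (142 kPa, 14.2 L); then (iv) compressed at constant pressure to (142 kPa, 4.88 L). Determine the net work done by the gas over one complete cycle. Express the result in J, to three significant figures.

Constant-volume legs do no work.
W(ii) = (254)(14.2 − 4.88) = 2367 J; W(iv) = (142)(4.88 − 14.2) = -1323 J.
W_net = 2367 − 1323 = 1044 J (the clockwise enclosed area).

W_net ≈ 1040 J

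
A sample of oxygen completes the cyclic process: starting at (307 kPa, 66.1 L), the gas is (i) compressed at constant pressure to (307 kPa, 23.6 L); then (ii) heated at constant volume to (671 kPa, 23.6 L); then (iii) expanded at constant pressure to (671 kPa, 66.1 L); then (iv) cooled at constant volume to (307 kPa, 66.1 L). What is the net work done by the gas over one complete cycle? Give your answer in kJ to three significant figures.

Constant-volume legs do no work.
W(i) = (307)(23.6 − 66.1) = -13047 J; W(iii) = (671)(66.1 − 23.6) = 28517 J.
W_net = -13047 + 28517 = 15470 J (the clockwise enclosed area).

W_net ≈ 15.5 kJ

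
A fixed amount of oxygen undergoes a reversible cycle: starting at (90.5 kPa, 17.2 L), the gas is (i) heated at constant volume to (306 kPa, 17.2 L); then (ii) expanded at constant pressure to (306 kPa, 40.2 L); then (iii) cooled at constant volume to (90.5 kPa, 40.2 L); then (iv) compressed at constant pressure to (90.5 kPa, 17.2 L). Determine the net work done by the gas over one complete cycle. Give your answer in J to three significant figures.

W_net ≈ 4960 J

Constant-volume legs do no work.
W(ii) = (306)(40.2 − 17.2) = 7038 J; W(iv) = (90.5)(17.2 − 40.2) = -2082 J.
W_net = 7038 − 2082 = 4956 J (the clockwise enclosed area).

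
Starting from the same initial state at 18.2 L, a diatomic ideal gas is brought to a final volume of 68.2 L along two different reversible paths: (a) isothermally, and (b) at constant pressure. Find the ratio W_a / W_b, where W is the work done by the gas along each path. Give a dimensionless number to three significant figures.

Path (a) isothermal: W = P₁V₁ ln(V₂/V₁) → W_a/(P₁V₁) = 1.321.
Path (b) isobaric: W = P₁(V₂ − V₁) → W_b/(P₁V₁) = 2.747.
W_a / W_b = 1.321 / 2.747 = 0.4809.

W_a / W_b ≈ 0.481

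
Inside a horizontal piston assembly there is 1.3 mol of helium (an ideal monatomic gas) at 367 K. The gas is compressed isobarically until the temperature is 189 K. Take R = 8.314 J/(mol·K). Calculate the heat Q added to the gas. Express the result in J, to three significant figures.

Q ≈ -4810 J

Isobaric: W = nRΔT = (1.3)(8.314)(-178) = -1924 J.
ΔU = nCᵥΔT with Cᵥ = 3R/2: ΔU = (1.3)(12.47)(-178) = -2886 J.
Q = ΔU + W = -2886 − 1924 = -4810 J.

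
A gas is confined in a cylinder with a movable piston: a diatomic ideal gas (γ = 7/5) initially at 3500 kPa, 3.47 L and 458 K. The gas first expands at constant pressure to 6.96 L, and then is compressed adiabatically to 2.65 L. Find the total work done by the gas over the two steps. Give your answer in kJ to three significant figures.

Step 1 (isobaric): W = PΔV = (3500 kPa)(6.96 − 3.47 L) = 12215 J.
After step 1: P = 3500 kPa, V = 6.96 L, T = 918.6 K.
Step 2 (adiabatic): W = (P₁V₁ − P₂V₂)/(γ−1) = (24360 − 35845)/0.4 = -28711 J.
W_total = 12215 − 28711 = -16496 J.

W_total ≈ -16.5 kJ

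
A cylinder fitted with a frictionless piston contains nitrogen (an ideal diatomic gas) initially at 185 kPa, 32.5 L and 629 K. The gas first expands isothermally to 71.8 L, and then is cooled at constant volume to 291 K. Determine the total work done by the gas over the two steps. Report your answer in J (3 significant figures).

Step 1 (isothermal): W = P₁V₁ ln(V₂/V₁) = (6012) ln(71.8/32.5) = 4766 J.
Step 2 (isochoric): W = 0 (constant volume).
W_total = 4766 + 0 = 4766 J.

W_total ≈ 4770 J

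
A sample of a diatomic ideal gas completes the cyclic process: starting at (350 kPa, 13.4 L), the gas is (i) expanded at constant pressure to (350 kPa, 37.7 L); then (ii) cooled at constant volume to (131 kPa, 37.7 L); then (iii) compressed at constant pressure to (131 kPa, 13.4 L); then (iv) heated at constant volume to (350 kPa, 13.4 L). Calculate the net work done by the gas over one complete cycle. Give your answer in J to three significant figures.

W_net ≈ 5320 J

Constant-volume legs do no work.
W(i) = (350)(37.7 − 13.4) = 8505 J; W(iii) = (131)(13.4 − 37.7) = -3183 J.
W_net = 8505 − 3183 = 5322 J (the clockwise enclosed area).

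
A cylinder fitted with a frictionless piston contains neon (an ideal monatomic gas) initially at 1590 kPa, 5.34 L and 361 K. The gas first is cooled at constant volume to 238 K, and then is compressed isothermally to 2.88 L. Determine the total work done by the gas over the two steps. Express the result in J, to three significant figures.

Step 1 (isochoric): W = 0 (constant volume).
After step 1: P = 1048 kPa (V unchanged).
Step 2 (isothermal): W = P₁V₁ ln(V₂/V₁) = (5598) ln(2.88/5.34) = -3456 J.
W_total = 0 − 3456 = -3456 J.

W_total ≈ -3460 J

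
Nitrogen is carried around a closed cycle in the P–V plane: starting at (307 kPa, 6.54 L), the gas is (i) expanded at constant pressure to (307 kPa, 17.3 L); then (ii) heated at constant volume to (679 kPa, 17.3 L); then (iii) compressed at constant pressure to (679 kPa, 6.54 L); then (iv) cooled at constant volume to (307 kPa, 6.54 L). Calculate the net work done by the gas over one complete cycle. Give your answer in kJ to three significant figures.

W_net ≈ -4.00 kJ

Constant-volume legs do no work.
W(i) = (307)(17.3 − 6.54) = 3303 J; W(iii) = (679)(6.54 − 17.3) = -7306 J.
W_net = 3303 − 7306 = -4003 J (the counter-clockwise enclosed area).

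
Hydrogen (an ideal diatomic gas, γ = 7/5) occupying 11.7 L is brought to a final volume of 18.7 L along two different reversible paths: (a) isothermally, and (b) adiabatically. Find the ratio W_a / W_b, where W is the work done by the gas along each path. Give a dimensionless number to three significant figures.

W_a / W_b ≈ 1.10

Path (a) isothermal: W = P₁V₁ ln(V₂/V₁) → W_a/(P₁V₁) = 0.4689.
Path (b) adiabatic: W = P₁V₁(1 − (V₁/V₂)^(γ−1))/(γ−1) → W_b/(P₁V₁) = 0.4276.
W_a / W_b = 0.4689 / 0.4276 = 1.097.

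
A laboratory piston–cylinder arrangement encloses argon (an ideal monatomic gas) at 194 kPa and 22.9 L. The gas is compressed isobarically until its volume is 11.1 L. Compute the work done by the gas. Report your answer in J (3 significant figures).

W ≈ -2290 J

Isobaric: W = P ΔV.
W = (194 kPa)(11.1 − 22.9 L) = (194)(-11.8) = -2289 J.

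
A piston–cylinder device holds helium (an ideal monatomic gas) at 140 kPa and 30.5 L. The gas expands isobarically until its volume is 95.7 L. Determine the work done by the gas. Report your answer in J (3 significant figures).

W ≈ 9130 J

Isobaric: W = P ΔV.
W = (140 kPa)(95.7 − 30.5 L) = (140)(65.2) = 9128 J.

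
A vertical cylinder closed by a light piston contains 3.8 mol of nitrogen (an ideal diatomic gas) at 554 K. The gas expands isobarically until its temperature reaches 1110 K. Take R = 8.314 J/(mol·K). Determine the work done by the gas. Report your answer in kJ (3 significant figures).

W ≈ 17.6 kJ

Isobaric: W = P ΔV = nR ΔT.
W = (3.8)(8.314)(1110 − 554) = 17566 J.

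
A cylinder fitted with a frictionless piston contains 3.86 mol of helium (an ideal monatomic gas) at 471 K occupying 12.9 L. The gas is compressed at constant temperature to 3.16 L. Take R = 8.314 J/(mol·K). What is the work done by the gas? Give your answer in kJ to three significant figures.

Isothermal: W = nRT ln(V₂/V₁).
W = (3.86)(8.314)(471) × ln(3.16/12.9)
  = 15115 × -1.407
W_by_gas = -21262 J.

W ≈ -21.3 kJ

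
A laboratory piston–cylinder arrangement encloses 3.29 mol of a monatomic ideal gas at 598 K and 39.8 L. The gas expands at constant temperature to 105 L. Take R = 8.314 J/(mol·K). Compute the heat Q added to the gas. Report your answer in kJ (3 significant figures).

Isothermal ⇒ ΔU = 0, so Q = W = nRT ln(V₂/V₁).
Q = (3.29)(8.314)(598) ln(105/39.8) = 16357 × 0.9701 = 15868 J.

Q ≈ 15.9 kJ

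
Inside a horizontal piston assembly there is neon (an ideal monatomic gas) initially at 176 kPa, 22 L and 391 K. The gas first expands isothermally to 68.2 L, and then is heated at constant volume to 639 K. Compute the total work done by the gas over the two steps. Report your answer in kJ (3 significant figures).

W_total ≈ 4.38 kJ

Step 1 (isothermal): W = P₁V₁ ln(V₂/V₁) = (3872) ln(68.2/22) = 4381 J.
Step 2 (isochoric): W = 0 (constant volume).
W_total = 4381 + 0 = 4381 J.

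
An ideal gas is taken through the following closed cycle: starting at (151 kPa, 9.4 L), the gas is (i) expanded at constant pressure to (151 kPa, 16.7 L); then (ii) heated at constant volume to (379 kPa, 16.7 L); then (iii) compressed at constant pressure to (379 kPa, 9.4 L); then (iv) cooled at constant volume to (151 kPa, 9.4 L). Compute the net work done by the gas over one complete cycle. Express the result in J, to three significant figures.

W_net ≈ -1660 J

Constant-volume legs do no work.
W(i) = (151)(16.7 − 9.4) = 1102 J; W(iii) = (379)(9.4 − 16.7) = -2767 J.
W_net = 1102 − 2767 = -1664 J (the counter-clockwise enclosed area).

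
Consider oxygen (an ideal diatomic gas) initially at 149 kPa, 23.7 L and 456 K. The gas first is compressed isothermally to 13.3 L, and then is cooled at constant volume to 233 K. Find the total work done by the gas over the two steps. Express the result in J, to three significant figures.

W_total ≈ -2040 J

Step 1 (isothermal): W = P₁V₁ ln(V₂/V₁) = (3531) ln(13.3/23.7) = -2040 J.
Step 2 (isochoric): W = 0 (constant volume).
W_total = -2040 + 0 = -2040 J.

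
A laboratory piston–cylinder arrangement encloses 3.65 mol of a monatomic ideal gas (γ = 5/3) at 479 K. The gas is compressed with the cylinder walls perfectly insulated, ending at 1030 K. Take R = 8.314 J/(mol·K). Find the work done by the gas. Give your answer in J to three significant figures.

Adiabatic ⇒ Q = 0, so W_by = −ΔU = nCᵥ(T₁ − T₂).
Cᵥ = 3R/2 = 12.47 J/(mol·K).
W = (3.65)(12.47)(479 − 1030) = -25081 J.

W ≈ -25100 J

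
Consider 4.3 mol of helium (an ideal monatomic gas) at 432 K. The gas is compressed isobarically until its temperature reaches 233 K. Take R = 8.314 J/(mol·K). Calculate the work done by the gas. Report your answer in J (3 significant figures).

W ≈ -7110 J

Isobaric: W = P ΔV = nR ΔT.
W = (4.3)(8.314)(233 − 432) = -7114 J.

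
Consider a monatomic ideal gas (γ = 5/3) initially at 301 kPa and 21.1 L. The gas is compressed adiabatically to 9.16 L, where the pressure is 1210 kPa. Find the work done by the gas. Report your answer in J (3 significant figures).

W ≈ -7100 J

Adiabatic: W = (P₁V₁ − P₂V₂)/(γ − 1) with γ = 5/3.
P₁V₁ = 6351 J, P₂V₂ = 11084 J.
W = (6351 − 11084) / 0.6667 = -7099 J.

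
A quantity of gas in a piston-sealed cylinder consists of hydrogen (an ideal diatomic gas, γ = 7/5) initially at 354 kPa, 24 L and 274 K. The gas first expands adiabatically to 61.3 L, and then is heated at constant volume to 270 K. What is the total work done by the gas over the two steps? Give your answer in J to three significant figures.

W_total ≈ 6640 J

Step 1 (adiabatic): W = (P₁V₁ − P₂V₂)/(γ−1) = (8496 − 5839)/0.4 = 6643 J.
Step 2 (isochoric): W = 0 (constant volume).
W_total = 6643 + 0 = 6643 J.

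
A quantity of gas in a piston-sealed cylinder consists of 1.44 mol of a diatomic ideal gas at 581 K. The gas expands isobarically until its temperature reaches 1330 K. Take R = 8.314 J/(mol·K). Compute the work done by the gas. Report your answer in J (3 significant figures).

W ≈ 8970 J

Isobaric: W = P ΔV = nR ΔT.
W = (1.44)(8.314)(1330 − 581) = 8967 J.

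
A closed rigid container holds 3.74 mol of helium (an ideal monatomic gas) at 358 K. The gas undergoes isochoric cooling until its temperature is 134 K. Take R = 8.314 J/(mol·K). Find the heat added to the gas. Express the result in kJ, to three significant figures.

Q ≈ -10.4 kJ

Constant volume ⇒ W = 0, so Q = ΔU = nCᵥΔT with Cᵥ = 3R/2 = 12.47 J/(mol·K).
ΔU = (3.74)(12.47)(134 − 358) = -10448 J.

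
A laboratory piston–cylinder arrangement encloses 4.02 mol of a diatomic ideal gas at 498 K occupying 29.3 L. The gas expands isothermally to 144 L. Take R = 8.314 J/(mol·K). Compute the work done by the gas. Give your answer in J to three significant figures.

W ≈ 26500 J

Isothermal: W = nRT ln(V₂/V₁).
W = (4.02)(8.314)(498) × ln(144/29.3)
  = 16644 × 1.592
W_by_gas = 26501 J.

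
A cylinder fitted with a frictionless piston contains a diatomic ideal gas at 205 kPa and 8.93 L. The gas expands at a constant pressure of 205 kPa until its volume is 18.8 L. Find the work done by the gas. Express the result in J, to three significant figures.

W ≈ 2020 J

Isobaric: W = P ΔV.
W = (205 kPa)(18.8 − 8.93 L) = (205)(9.87) = 2023 J.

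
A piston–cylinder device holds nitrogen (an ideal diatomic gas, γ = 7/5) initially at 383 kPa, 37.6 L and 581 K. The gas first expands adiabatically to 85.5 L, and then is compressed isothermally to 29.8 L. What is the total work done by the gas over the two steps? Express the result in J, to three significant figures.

W_total ≈ -844 J

Step 1 (adiabatic): W = (P₁V₁ − P₂V₂)/(γ−1) = (14401 − 10368)/0.4 = 10083 J.
After step 1: P = 121.3 kPa, V = 85.5 L, T = 418.3 K.
Step 2 (isothermal): W = P₁V₁ ln(V₂/V₁) = (10368) ln(29.8/85.5) = -10927 J.
W_total = 10083 − 10927 = -844.3 J.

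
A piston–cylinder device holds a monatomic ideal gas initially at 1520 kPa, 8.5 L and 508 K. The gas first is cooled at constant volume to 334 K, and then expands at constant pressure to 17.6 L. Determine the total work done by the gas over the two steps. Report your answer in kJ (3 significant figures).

W_total ≈ 9.09 kJ

Step 1 (isochoric): W = 0 (constant volume).
After step 1: P = 999.4 kPa (V unchanged).
Step 2 (isobaric): W = PΔV = (999.4 kPa)(17.6 − 8.5 L) = 9094 J.
W_total = 0 + 9094 = 9094 J.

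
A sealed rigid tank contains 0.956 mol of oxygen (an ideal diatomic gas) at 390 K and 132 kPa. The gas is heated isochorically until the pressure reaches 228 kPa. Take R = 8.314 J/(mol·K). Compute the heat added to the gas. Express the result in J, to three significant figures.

Constant volume ⇒ W = 0, so Q = ΔU = nCᵥΔT with Cᵥ = 5R/2 = 20.79 J/(mol·K).
At constant V, T₂/T₁ = P₂/P₁ ⇒ ΔT = T₁(P₂/P₁ − 1) = 390·(228/132 − 1) = 283.6 K.
ΔU = (0.956)(20.79)(283.6) = 5636 J.

Q ≈ 5640 J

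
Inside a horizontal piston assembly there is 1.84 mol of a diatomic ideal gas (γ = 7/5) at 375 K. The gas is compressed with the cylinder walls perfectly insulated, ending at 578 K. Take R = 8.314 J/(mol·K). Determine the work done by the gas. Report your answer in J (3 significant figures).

W ≈ -7760 J

Adiabatic ⇒ Q = 0, so W_by = −ΔU = nCᵥ(T₁ − T₂).
Cᵥ = 5R/2 = 20.79 J/(mol·K).
W = (1.84)(20.79)(375 − 578) = -7764 J.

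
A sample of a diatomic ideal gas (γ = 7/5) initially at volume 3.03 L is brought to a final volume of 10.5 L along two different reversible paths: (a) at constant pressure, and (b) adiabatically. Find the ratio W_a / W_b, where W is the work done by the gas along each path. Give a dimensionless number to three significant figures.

W_a / W_b ≈ 2.52

Path (a) isobaric: W = P₁(V₂ − V₁) → W_a/(P₁V₁) = 2.465.
Path (b) adiabatic: W = P₁V₁(1 − (V₁/V₂)^(γ−1))/(γ−1) → W_b/(P₁V₁) = 0.9793.
W_a / W_b = 2.465 / 0.9793 = 2.517.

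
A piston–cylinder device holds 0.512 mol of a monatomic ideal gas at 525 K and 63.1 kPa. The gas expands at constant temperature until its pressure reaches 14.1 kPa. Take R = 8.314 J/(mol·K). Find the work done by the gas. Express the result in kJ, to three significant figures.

W ≈ 3.35 kJ

Isothermal process: W = nRT ln(V₂/V₁) = nRT ln(P₁/P₂).
W = (0.512)(8.314)(525) × ln(63.1/14.1)
  = 2235 × ln(4.475) = 2235 × 1.499
W_by_gas = 3349 J.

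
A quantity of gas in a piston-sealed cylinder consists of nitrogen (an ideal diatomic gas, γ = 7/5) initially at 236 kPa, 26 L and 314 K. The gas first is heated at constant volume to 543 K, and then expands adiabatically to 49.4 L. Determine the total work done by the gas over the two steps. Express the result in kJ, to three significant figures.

Step 1 (isochoric): W = 0 (constant volume).
After step 1: P = 408.1 kPa (V unchanged).
Step 2 (adiabatic): W = (P₁V₁ − P₂V₂)/(γ−1) = (10611 − 8208)/0.4 = 6007 J.
W_total = 0 + 6007 = 6007 J.

W_total ≈ 6.01 kJ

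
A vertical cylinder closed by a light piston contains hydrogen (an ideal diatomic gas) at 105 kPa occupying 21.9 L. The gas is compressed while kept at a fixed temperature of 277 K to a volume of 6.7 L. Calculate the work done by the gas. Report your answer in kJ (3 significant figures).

W ≈ -2.72 kJ

Isothermal: W = nRT ln(V₂/V₁) = P₁V₁ ln(V₂/V₁).
P₁V₁ = (105 kPa)(21.9 L) = 2300 J.
W = 2300 × ln(6.7/21.9) = 2300 × -1.184
W_by_gas = -2723 J.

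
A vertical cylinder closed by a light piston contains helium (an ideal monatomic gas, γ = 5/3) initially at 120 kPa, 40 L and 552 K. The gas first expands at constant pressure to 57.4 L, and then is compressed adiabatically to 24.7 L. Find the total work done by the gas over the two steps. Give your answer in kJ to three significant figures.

Step 1 (isobaric): W = PΔV = (120 kPa)(57.4 − 40 L) = 2088 J.
After step 1: P = 120 kPa, V = 57.4 L, T = 792.1 K.
Step 2 (adiabatic): W = (P₁V₁ − P₂V₂)/(γ−1) = (6888 − 12085)/0.667 = -7795 J.
W_total = 2088 − 7795 = -5707 J.

W_total ≈ -5.71 kJ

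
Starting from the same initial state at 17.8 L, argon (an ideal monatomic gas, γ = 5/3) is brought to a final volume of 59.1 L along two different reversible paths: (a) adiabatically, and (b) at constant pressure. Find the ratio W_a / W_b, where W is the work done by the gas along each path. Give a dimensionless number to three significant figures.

Path (a) adiabatic: W = P₁V₁(1 − (V₁/V₂)^(γ−1))/(γ−1) → W_a/(P₁V₁) = 0.826.
Path (b) isobaric: W = P₁(V₂ − V₁) → W_b/(P₁V₁) = 2.32.
W_a / W_b = 0.826 / 2.32 = 0.356.

W_a / W_b ≈ 0.356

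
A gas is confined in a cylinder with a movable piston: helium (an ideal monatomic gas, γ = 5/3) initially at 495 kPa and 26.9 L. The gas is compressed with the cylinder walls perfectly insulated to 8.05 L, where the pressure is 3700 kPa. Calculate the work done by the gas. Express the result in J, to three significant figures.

W ≈ -24700 J

Adiabatic: W = (P₁V₁ − P₂V₂)/(γ − 1) with γ = 5/3.
P₁V₁ = 13316 J, P₂V₂ = 29785 J.
W = (13316 − 29785) / 0.6667 = -24704 J.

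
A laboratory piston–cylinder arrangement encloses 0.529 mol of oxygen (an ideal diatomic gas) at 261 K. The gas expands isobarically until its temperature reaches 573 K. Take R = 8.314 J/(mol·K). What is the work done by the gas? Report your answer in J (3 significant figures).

W ≈ 1370 J

Isobaric: W = P ΔV = nR ΔT.
W = (0.529)(8.314)(573 − 261) = 1372 J.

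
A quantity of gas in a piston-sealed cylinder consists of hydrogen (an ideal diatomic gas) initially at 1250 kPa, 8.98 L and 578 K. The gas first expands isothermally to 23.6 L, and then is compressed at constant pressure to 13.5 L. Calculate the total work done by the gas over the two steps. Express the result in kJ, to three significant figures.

Step 1 (isothermal): W = P₁V₁ ln(V₂/V₁) = (11225) ln(23.6/8.98) = 10846 J.
After step 1: P = 475.6 kPa, V = 23.6 L, T = 578 K.
Step 2 (isobaric): W = PΔV = (475.6 kPa)(13.5 − 23.6 L) = -4804 J.
W_total = 10846 − 4804 = 6042 J.

W_total ≈ 6.04 kJ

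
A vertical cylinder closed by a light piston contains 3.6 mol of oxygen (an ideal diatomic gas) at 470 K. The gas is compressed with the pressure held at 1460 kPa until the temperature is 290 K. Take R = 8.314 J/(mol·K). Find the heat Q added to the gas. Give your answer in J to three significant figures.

Q ≈ -18900 J

Isobaric: W = nRΔT = (3.6)(8.314)(-180) = -5387 J.
ΔU = nCᵥΔT with Cᵥ = 5R/2: ΔU = (3.6)(20.79)(-180) = -13469 J.
Q = ΔU + W = -13469 − 5387 = -18856 J.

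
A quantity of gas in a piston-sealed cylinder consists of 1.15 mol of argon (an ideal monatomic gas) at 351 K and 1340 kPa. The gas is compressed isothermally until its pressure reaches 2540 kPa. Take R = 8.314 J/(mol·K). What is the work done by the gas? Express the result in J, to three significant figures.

W ≈ -2150 J

Isothermal process: W = nRT ln(V₂/V₁) = nRT ln(P₁/P₂).
W = (1.15)(8.314)(351) × ln(1340/2540)
  = 3356 × ln(0.5276) = 3356 × -0.6395
W_by_gas = -2146 J.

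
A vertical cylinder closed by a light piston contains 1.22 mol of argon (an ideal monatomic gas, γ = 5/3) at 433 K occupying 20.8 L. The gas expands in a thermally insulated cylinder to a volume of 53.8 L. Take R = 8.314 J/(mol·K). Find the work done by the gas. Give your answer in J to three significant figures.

W ≈ 3090 J

Adiabatic: TV^(γ−1) = const with γ = 5/3.
T₂ = T₁ (V₁/V₂)^(γ−1) = 433 × (20.8/53.8)^0.667 = 433 × 0.5307 = 229.8 K.
W_by = nCᵥ(T₁ − T₂) = (1.22)(12.47)(433 − 229.8) = 3092 J.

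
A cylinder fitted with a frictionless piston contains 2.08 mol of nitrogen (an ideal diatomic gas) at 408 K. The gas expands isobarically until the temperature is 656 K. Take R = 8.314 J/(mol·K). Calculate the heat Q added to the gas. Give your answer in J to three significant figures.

Q ≈ 15000 J

Isobaric: W = nRΔT = (2.08)(8.314)(248) = 4289 J.
ΔU = nCᵥΔT with Cᵥ = 5R/2: ΔU = (2.08)(20.79)(248) = 10722 J.
Q = ΔU + W = 10722 + 4289 = 15010 J.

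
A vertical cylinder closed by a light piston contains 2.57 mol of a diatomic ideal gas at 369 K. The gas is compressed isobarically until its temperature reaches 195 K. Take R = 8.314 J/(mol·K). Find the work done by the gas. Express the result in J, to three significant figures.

Isobaric: W = P ΔV = nR ΔT.
W = (2.57)(8.314)(195 − 369) = -3718 J.

W ≈ -3720 J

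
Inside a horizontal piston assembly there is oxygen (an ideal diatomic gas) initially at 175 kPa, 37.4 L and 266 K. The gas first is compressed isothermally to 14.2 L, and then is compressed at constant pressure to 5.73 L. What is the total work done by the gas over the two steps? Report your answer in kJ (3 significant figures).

Step 1 (isothermal): W = P₁V₁ ln(V₂/V₁) = (6545) ln(14.2/37.4) = -6338 J.
After step 1: P = 460.9 kPa, V = 14.2 L, T = 266 K.
Step 2 (isobaric): W = PΔV = (460.9 kPa)(5.73 − 14.2 L) = -3904 J.
W_total = -6338 − 3904 = -10242 J.

W_total ≈ -10.2 kJ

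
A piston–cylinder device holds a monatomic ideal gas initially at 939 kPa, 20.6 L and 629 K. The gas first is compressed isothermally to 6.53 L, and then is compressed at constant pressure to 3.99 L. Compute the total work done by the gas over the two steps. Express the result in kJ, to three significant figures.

Step 1 (isothermal): W = P₁V₁ ln(V₂/V₁) = (19343) ln(6.53/20.6) = -22223 J.
After step 1: P = 2962 kPa, V = 6.53 L, T = 629 K.
Step 2 (isobaric): W = PΔV = (2962 kPa)(3.99 − 6.53 L) = -7524 J.
W_total = -22223 − 7524 = -29747 J.

W_total ≈ -29.7 kJ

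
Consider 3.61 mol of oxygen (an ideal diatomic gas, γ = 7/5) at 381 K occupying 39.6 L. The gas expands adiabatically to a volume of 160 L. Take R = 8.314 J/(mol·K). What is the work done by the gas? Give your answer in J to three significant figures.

Adiabatic: TV^(γ−1) = const with γ = 7/5.
T₂ = T₁ (V₁/V₂)^(γ−1) = 381 × (39.6/160)^0.4 = 381 × 0.572 = 217.9 K.
W_by = nCᵥ(T₁ − T₂) = (3.61)(20.79)(381 − 217.9) = 12234 J.

W ≈ 12200 J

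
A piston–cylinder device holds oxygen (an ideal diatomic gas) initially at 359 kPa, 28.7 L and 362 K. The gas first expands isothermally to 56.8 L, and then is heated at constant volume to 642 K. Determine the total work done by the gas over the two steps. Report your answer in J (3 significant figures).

Step 1 (isothermal): W = P₁V₁ ln(V₂/V₁) = (10303) ln(56.8/28.7) = 7033 J.
Step 2 (isochoric): W = 0 (constant volume).
W_total = 7033 + 0 = 7033 J.

W_total ≈ 7030 J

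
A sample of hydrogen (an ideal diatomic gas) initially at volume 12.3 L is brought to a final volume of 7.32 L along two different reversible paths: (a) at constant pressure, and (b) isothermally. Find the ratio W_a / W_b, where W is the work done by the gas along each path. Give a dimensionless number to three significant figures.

Path (a) isobaric: W = P₁(V₂ − V₁) → W_a/(P₁V₁) = -0.4049.
Path (b) isothermal: W = P₁V₁ ln(V₂/V₁) → W_b/(P₁V₁) = -0.519.
W_a / W_b = -0.4049 / -0.519 = 0.7801.

W_a / W_b ≈ 0.780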